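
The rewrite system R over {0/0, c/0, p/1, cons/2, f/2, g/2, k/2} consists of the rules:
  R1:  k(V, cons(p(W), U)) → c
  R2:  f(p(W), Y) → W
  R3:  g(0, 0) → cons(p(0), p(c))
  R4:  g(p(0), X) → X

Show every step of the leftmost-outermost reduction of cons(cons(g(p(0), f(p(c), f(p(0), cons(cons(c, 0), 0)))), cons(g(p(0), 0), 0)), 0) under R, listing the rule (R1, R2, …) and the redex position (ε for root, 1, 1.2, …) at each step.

cons(cons(c, cons(0, 0)), 0)

1. cons(cons(g(p(0), f(p(c), f(p(0), cons(cons(c, 0), 0)))), cons(g(p(0), 0), 0)), 0)  →  cons(cons(f(p(c), f(p(0), cons(cons(c, 0), 0))), cons(g(p(0), 0), 0)), 0)   [R4 at 1.1]
2. cons(cons(f(p(c), f(p(0), cons(cons(c, 0), 0))), cons(g(p(0), 0), 0)), 0)  →  cons(cons(c, cons(g(p(0), 0), 0)), 0)   [R2 at 1.1]
3. cons(cons(c, cons(g(p(0), 0), 0)), 0)  →  cons(cons(c, cons(0, 0)), 0)   [R4 at 1.2.1]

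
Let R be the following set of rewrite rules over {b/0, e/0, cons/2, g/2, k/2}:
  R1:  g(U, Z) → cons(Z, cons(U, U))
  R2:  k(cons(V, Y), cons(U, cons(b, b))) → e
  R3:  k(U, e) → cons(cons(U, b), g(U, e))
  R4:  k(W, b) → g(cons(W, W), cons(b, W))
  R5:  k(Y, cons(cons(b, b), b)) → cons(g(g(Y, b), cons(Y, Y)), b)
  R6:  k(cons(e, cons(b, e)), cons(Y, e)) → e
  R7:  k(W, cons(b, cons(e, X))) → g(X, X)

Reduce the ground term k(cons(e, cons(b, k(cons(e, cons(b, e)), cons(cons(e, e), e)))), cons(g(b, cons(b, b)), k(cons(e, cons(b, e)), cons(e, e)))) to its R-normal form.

e

1. k(cons(e, cons(b, k(cons(e, cons(b, e)), cons(cons(e, e), e)))), cons(g(b, cons(b, b)), k(cons(e, cons(b, e)), cons(e, e))))  →  k(cons(e, cons(b, e)), cons(g(b, cons(b, b)), k(cons(e, cons(b, e)), cons(e, e))))   [R6 at 1.2.2]
2. k(cons(e, cons(b, e)), cons(g(b, cons(b, b)), k(cons(e, cons(b, e)), cons(e, e))))  →  k(cons(e, cons(b, e)), cons(cons(cons(b, b), cons(b, b)), k(cons(e, cons(b, e)), cons(e, e))))   [R1 at 2.1]
3. k(cons(e, cons(b, e)), cons(cons(cons(b, b), cons(b, b)), k(cons(e, cons(b, e)), cons(e, e))))  →  k(cons(e, cons(b, e)), cons(cons(cons(b, b), cons(b, b)), e))   [R6 at 2.2]
4. k(cons(e, cons(b, e)), cons(cons(cons(b, b), cons(b, b)), e))  →  e   [R6 at ε]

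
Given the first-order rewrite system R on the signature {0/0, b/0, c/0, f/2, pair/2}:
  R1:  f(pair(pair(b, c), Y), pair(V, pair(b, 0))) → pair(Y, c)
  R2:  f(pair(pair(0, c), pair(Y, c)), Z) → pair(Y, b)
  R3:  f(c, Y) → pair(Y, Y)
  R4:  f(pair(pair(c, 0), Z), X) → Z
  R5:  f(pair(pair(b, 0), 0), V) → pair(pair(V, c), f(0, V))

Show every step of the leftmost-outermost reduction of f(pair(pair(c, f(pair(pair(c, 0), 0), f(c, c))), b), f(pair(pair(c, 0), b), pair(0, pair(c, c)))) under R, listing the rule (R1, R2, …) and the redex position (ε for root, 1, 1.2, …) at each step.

1. f(pair(pair(c, f(pair(pair(c, 0), 0), f(c, c))), b), f(pair(pair(c, 0), b), pair(0, pair(c, c))))  →  f(pair(pair(c, 0), b), f(pair(pair(c, 0), b), pair(0, pair(c, c))))   [R4 at 1.1.2]
2. f(pair(pair(c, 0), b), f(pair(pair(c, 0), b), pair(0, pair(c, c))))  →  b   [R4 at ε]

b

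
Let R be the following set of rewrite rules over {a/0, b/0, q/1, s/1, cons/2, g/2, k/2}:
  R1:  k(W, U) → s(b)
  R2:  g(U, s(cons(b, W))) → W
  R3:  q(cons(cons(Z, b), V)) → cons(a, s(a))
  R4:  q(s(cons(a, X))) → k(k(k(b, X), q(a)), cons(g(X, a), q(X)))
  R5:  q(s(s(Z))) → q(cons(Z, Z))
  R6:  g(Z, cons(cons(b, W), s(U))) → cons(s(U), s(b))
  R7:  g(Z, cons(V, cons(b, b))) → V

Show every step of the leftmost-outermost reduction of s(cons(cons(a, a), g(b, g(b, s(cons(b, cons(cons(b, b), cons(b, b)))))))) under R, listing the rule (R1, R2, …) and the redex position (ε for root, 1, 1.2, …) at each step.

1. s(cons(cons(a, a), g(b, g(b, s(cons(b, cons(cons(b, b), cons(b, b))))))))  →  s(cons(cons(a, a), g(b, cons(cons(b, b), cons(b, b)))))   [R2 at 1.2.2]
2. s(cons(cons(a, a), g(b, cons(cons(b, b), cons(b, b)))))  →  s(cons(cons(a, a), cons(b, b)))   [R7 at 1.2]

s(cons(cons(a, a), cons(b, b)))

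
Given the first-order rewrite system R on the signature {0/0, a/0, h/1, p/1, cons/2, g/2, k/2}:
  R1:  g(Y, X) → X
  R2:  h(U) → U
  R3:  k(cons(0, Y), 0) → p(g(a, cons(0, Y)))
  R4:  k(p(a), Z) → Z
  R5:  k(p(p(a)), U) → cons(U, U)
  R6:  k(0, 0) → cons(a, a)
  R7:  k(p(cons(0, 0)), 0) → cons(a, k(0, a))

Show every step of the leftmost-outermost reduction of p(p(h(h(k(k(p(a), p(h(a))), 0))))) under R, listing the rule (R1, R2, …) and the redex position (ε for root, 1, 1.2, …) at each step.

1. p(p(h(h(k(k(p(a), p(h(a))), 0)))))  →  p(p(h(k(k(p(a), p(h(a))), 0))))   [R2 at 1.1]
2. p(p(h(k(k(p(a), p(h(a))), 0))))  →  p(p(k(k(p(a), p(h(a))), 0)))   [R2 at 1.1]
3. p(p(k(k(p(a), p(h(a))), 0)))  →  p(p(k(p(h(a)), 0)))   [R4 at 1.1.1]
4. p(p(k(p(h(a)), 0)))  →  p(p(k(p(a), 0)))   [R2 at 1.1.1.1]
5. p(p(k(p(a), 0)))  →  p(p(0))   [R4 at 1.1]

p(p(0))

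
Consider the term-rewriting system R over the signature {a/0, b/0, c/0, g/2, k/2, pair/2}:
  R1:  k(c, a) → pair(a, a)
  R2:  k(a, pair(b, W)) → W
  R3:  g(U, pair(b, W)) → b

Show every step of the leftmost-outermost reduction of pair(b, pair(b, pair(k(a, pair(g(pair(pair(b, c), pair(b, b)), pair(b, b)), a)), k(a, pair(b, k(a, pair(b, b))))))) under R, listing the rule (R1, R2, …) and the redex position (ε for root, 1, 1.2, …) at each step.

1. pair(b, pair(b, pair(k(a, pair(g(pair(pair(b, c), pair(b, b)), pair(b, b)), a)), k(a, pair(b, k(a, pair(b, b)))))))  →  pair(b, pair(b, pair(k(a, pair(b, a)), k(a, pair(b, k(a, pair(b, b)))))))   [R3 at 2.2.1.2.1]
2. pair(b, pair(b, pair(k(a, pair(b, a)), k(a, pair(b, k(a, pair(b, b)))))))  →  pair(b, pair(b, pair(a, k(a, pair(b, k(a, pair(b, b)))))))   [R2 at 2.2.1]
3. pair(b, pair(b, pair(a, k(a, pair(b, k(a, pair(b, b)))))))  →  pair(b, pair(b, pair(a, k(a, pair(b, b)))))   [R2 at 2.2.2]
4. pair(b, pair(b, pair(a, k(a, pair(b, b)))))  →  pair(b, pair(b, pair(a, b)))   [R2 at 2.2.2]

pair(b, pair(b, pair(a, b)))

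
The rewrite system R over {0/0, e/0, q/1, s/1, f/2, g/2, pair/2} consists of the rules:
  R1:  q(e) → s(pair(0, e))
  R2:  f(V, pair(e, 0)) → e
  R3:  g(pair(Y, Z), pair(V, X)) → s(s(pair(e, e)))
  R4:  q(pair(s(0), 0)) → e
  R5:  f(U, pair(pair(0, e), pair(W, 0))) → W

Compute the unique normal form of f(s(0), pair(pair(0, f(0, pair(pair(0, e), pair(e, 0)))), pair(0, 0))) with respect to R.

1. f(s(0), pair(pair(0, f(0, pair(pair(0, e), pair(e, 0)))), pair(0, 0)))  →  f(s(0), pair(pair(0, e), pair(0, 0)))   [R5 at 2.1.2]
2. f(s(0), pair(pair(0, e), pair(0, 0)))  →  0   [R5 at ε]

0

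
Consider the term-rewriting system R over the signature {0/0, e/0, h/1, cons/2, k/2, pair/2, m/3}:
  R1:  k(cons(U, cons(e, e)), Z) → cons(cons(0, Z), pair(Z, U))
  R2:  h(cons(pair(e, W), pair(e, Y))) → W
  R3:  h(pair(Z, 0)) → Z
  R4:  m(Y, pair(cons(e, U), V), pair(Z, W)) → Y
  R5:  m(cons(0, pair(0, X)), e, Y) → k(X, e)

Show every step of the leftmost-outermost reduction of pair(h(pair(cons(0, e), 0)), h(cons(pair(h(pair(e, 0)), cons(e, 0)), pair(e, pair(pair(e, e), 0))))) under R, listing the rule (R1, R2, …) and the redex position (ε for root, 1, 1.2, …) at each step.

pair(cons(0, e), cons(e, 0))

1. pair(h(pair(cons(0, e), 0)), h(cons(pair(h(pair(e, 0)), cons(e, 0)), pair(e, pair(pair(e, e), 0)))))  →  pair(cons(0, e), h(cons(pair(h(pair(e, 0)), cons(e, 0)), pair(e, pair(pair(e, e), 0)))))   [R3 at 1]
2. pair(cons(0, e), h(cons(pair(h(pair(e, 0)), cons(e, 0)), pair(e, pair(pair(e, e), 0)))))  →  pair(cons(0, e), h(cons(pair(e, cons(e, 0)), pair(e, pair(pair(e, e), 0)))))   [R3 at 2.1.1.1]
3. pair(cons(0, e), h(cons(pair(e, cons(e, 0)), pair(e, pair(pair(e, e), 0)))))  →  pair(cons(0, e), cons(e, 0))   [R2 at 2]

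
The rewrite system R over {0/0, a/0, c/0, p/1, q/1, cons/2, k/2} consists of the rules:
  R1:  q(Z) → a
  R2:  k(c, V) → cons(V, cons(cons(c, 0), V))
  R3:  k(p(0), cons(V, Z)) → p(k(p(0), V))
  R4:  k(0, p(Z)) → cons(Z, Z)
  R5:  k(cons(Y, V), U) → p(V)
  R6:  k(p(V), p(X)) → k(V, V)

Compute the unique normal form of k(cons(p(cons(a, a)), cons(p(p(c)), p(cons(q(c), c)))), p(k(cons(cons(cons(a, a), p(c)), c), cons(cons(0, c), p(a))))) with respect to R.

1. k(cons(p(cons(a, a)), cons(p(p(c)), p(cons(q(c), c)))), p(k(cons(cons(cons(a, a), p(c)), c), cons(cons(0, c), p(a)))))  →  p(cons(p(p(c)), p(cons(q(c), c))))   [R5 at ε]
2. p(cons(p(p(c)), p(cons(q(c), c))))  →  p(cons(p(p(c)), p(cons(a, c))))   [R1 at 1.2.1.1]

p(cons(p(p(c)), p(cons(a, c))))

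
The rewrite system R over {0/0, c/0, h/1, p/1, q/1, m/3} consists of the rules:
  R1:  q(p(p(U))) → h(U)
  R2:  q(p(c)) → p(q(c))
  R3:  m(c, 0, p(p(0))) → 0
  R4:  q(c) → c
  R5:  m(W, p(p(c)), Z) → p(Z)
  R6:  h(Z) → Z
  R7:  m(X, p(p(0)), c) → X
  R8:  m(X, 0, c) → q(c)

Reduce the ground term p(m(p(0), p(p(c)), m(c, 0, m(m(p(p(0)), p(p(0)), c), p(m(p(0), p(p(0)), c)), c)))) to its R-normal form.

1. p(m(p(0), p(p(c)), m(c, 0, m(m(p(p(0)), p(p(0)), c), p(m(p(0), p(p(0)), c)), c))))  →  p(p(m(c, 0, m(m(p(p(0)), p(p(0)), c), p(m(p(0), p(p(0)), c)), c))))   [R5 at 1]
2. p(p(m(c, 0, m(m(p(p(0)), p(p(0)), c), p(m(p(0), p(p(0)), c)), c))))  →  p(p(m(c, 0, m(p(p(0)), p(m(p(0), p(p(0)), c)), c))))   [R7 at 1.1.3.1]
3. p(p(m(c, 0, m(p(p(0)), p(m(p(0), p(p(0)), c)), c))))  →  p(p(m(c, 0, m(p(p(0)), p(p(0)), c))))   [R7 at 1.1.3.2.1]
4. p(p(m(c, 0, m(p(p(0)), p(p(0)), c))))  →  p(p(m(c, 0, p(p(0)))))   [R7 at 1.1.3]
5. p(p(m(c, 0, p(p(0)))))  →  p(p(0))   [R3 at 1.1]

p(p(0))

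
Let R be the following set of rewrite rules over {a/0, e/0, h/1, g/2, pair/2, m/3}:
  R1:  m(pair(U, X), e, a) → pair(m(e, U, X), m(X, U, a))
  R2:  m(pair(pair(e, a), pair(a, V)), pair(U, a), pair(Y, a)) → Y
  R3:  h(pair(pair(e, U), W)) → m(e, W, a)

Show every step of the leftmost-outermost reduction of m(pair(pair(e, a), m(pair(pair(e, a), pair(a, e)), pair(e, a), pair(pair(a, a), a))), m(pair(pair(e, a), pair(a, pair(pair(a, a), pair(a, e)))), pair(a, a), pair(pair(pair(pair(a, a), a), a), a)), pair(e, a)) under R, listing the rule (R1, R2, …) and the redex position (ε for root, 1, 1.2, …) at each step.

1. m(pair(pair(e, a), m(pair(pair(e, a), pair(a, e)), pair(e, a), pair(pair(a, a), a))), m(pair(pair(e, a), pair(a, pair(pair(a, a), pair(a, e)))), pair(a, a), pair(pair(pair(pair(a, a), a), a), a)), pair(e, a))  →  m(pair(pair(e, a), pair(a, a)), m(pair(pair(e, a), pair(a, pair(pair(a, a), pair(a, e)))), pair(a, a), pair(pair(pair(pair(a, a), a), a), a)), pair(e, a))   [R2 at 1.2]
2. m(pair(pair(e, a), pair(a, a)), m(pair(pair(e, a), pair(a, pair(pair(a, a), pair(a, e)))), pair(a, a), pair(pair(pair(pair(a, a), a), a), a)), pair(e, a))  →  m(pair(pair(e, a), pair(a, a)), pair(pair(pair(a, a), a), a), pair(e, a))   [R2 at 2]
3. m(pair(pair(e, a), pair(a, a)), pair(pair(pair(a, a), a), a), pair(e, a))  →  e   [R2 at ε]

e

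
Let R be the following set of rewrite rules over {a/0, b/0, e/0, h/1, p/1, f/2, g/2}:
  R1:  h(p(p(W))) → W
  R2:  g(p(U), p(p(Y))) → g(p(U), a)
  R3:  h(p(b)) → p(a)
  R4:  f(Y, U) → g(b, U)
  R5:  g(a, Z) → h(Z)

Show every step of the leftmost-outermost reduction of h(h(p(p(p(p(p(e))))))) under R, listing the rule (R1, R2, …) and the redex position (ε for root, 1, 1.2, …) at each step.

1. h(h(p(p(p(p(p(e)))))))  →  h(p(p(p(e))))   [R1 at 1]
2. h(p(p(p(e))))  →  p(e)   [R1 at ε]

p(e)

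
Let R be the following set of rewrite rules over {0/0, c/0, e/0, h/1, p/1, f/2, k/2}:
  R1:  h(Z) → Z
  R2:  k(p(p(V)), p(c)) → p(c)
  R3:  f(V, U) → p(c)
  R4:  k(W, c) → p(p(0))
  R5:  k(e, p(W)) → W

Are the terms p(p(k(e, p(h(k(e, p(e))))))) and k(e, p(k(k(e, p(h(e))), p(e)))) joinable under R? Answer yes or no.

no — NF(t₁) = p(p(e)), NF(t₂) = e

Reduce t₁ = p(p(k(e, p(h(k(e, p(e))))))):
1. p(p(k(e, p(h(k(e, p(e)))))))  →  p(p(h(k(e, p(e)))))   [R5 at 1.1]
2. p(p(h(k(e, p(e)))))  →  p(p(k(e, p(e))))   [R1 at 1.1]
3. p(p(k(e, p(e))))  →  p(p(e))   [R5 at 1.1]

Reduce t₂ = k(e, p(k(k(e, p(h(e))), p(e)))):
1. k(e, p(k(k(e, p(h(e))), p(e))))  →  k(k(e, p(h(e))), p(e))   [R5 at ε]
2. k(k(e, p(h(e))), p(e))  →  k(h(e), p(e))   [R5 at 1]
3. k(h(e), p(e))  →  k(e, p(e))   [R1 at 1]
4. k(e, p(e))  →  e   [R5 at ε]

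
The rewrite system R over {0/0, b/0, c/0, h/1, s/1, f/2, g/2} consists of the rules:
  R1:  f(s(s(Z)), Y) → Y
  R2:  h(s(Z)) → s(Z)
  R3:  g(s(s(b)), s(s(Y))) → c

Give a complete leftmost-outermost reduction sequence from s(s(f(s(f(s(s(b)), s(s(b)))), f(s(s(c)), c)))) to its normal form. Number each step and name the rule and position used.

1. s(s(f(s(f(s(s(b)), s(s(b)))), f(s(s(c)), c))))  →  s(s(f(s(s(s(b))), f(s(s(c)), c))))   [R1 at 1.1.1.1]
2. s(s(f(s(s(s(b))), f(s(s(c)), c))))  →  s(s(f(s(s(c)), c)))   [R1 at 1.1]
3. s(s(f(s(s(c)), c)))  →  s(s(c))   [R1 at 1.1]

s(s(c))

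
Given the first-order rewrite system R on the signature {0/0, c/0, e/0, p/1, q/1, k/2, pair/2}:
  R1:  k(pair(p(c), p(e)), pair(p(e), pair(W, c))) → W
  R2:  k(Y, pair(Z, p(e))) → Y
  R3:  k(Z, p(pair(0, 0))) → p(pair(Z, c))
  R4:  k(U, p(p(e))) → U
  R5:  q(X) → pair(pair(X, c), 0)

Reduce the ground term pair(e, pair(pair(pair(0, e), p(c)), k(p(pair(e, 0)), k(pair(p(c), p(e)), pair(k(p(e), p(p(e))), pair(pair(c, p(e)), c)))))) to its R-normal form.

pair(e, pair(pair(pair(0, e), p(c)), p(pair(e, 0))))

1. pair(e, pair(pair(pair(0, e), p(c)), k(p(pair(e, 0)), k(pair(p(c), p(e)), pair(k(p(e), p(p(e))), pair(pair(c, p(e)), c))))))  →  pair(e, pair(pair(pair(0, e), p(c)), k(p(pair(e, 0)), k(pair(p(c), p(e)), pair(p(e), pair(pair(c, p(e)), c))))))   [R4 at 2.2.2.2.1]
2. pair(e, pair(pair(pair(0, e), p(c)), k(p(pair(e, 0)), k(pair(p(c), p(e)), pair(p(e), pair(pair(c, p(e)), c))))))  →  pair(e, pair(pair(pair(0, e), p(c)), k(p(pair(e, 0)), pair(c, p(e)))))   [R1 at 2.2.2]
3. pair(e, pair(pair(pair(0, e), p(c)), k(p(pair(e, 0)), pair(c, p(e)))))  →  pair(e, pair(pair(pair(0, e), p(c)), p(pair(e, 0))))   [R2 at 2.2]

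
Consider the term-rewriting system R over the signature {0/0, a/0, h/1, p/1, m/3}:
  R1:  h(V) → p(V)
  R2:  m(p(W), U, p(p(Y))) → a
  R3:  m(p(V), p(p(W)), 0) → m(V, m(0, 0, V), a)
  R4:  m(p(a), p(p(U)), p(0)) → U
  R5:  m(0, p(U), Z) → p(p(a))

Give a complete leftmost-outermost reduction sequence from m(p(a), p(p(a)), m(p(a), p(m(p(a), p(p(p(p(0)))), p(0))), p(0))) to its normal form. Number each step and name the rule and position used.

a

1. m(p(a), p(p(a)), m(p(a), p(m(p(a), p(p(p(p(0)))), p(0))), p(0)))  →  m(p(a), p(p(a)), m(p(a), p(p(p(0))), p(0)))   [R4 at 3.2.1]
2. m(p(a), p(p(a)), m(p(a), p(p(p(0))), p(0)))  →  m(p(a), p(p(a)), p(0))   [R4 at 3]
3. m(p(a), p(p(a)), p(0))  →  a   [R4 at ε]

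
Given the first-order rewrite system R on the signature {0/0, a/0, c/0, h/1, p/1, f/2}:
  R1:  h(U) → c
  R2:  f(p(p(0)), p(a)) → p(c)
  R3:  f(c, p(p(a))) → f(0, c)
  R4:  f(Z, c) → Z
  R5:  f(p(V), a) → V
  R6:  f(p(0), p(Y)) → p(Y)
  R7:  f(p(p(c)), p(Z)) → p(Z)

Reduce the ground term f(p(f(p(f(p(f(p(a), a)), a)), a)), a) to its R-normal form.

a

1. f(p(f(p(f(p(f(p(a), a)), a)), a)), a)  →  f(p(f(p(f(p(a), a)), a)), a)   [R5 at ε]
2. f(p(f(p(f(p(a), a)), a)), a)  →  f(p(f(p(a), a)), a)   [R5 at ε]
3. f(p(f(p(a), a)), a)  →  f(p(a), a)   [R5 at ε]
4. f(p(a), a)  →  a   [R5 at ε]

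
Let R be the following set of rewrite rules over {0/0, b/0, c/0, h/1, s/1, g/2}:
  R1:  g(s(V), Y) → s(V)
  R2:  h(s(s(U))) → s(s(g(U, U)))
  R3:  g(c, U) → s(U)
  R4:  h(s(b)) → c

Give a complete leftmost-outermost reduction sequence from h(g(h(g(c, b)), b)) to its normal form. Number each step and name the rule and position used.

1. h(g(h(g(c, b)), b))  →  h(g(h(s(b)), b))   [R3 at 1.1.1]
2. h(g(h(s(b)), b))  →  h(g(c, b))   [R4 at 1.1]
3. h(g(c, b))  →  h(s(b))   [R3 at 1]
4. h(s(b))  →  c   [R4 at ε]

c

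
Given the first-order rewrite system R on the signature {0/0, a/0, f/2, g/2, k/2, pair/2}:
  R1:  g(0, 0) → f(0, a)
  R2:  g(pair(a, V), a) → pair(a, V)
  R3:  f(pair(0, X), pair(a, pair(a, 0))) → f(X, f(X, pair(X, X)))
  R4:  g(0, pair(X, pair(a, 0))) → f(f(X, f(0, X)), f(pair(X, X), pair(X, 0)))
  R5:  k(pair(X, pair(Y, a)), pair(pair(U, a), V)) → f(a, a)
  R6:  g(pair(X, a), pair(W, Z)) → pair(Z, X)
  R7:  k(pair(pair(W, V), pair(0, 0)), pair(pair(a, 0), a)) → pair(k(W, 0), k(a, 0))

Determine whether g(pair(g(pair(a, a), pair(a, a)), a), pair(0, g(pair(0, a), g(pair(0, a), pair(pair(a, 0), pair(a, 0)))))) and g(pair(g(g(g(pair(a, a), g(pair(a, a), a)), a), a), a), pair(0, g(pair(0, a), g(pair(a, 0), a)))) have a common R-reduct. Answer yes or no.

yes — NF(t₁) = pair(pair(0, 0), pair(a, a)), NF(t₂) = pair(pair(0, 0), pair(a, a))

Reduce t₁ = g(pair(g(pair(a, a), pair(a, a)), a), pair(0, g(pair(0, a), g(pair(0, a), pair(pair(a, 0), pair(a, 0)))))):
1. g(pair(g(pair(a, a), pair(a, a)), a), pair(0, g(pair(0, a), g(pair(0, a), pair(pair(a, 0), pair(a, 0))))))  →  pair(g(pair(0, a), g(pair(0, a), pair(pair(a, 0), pair(a, 0)))), g(pair(a, a), pair(a, a)))   [R6 at ε]
2. pair(g(pair(0, a), g(pair(0, a), pair(pair(a, 0), pair(a, 0)))), g(pair(a, a), pair(a, a)))  →  pair(g(pair(0, a), pair(pair(a, 0), 0)), g(pair(a, a), pair(a, a)))   [R6 at 1.2]
3. pair(g(pair(0, a), pair(pair(a, 0), 0)), g(pair(a, a), pair(a, a)))  →  pair(pair(0, 0), g(pair(a, a), pair(a, a)))   [R6 at 1]
4. pair(pair(0, 0), g(pair(a, a), pair(a, a)))  →  pair(pair(0, 0), pair(a, a))   [R6 at 2]

Reduce t₂ = g(pair(g(g(g(pair(a, a), g(pair(a, a), a)), a), a), a), pair(0, g(pair(0, a), g(pair(a, 0), a)))):
1. g(pair(g(g(g(pair(a, a), g(pair(a, a), a)), a), a), a), pair(0, g(pair(0, a), g(pair(a, 0), a))))  →  pair(g(pair(0, a), g(pair(a, 0), a)), g(g(g(pair(a, a), g(pair(a, a), a)), a), a))   [R6 at ε]
2. pair(g(pair(0, a), g(pair(a, 0), a)), g(g(g(pair(a, a), g(pair(a, a), a)), a), a))  →  pair(g(pair(0, a), pair(a, 0)), g(g(g(pair(a, a), g(pair(a, a), a)), a), a))   [R2 at 1.2]
3. pair(g(pair(0, a), pair(a, 0)), g(g(g(pair(a, a), g(pair(a, a), a)), a), a))  →  pair(pair(0, 0), g(g(g(pair(a, a), g(pair(a, a), a)), a), a))   [R6 at 1]
4. pair(pair(0, 0), g(g(g(pair(a, a), g(pair(a, a), a)), a), a))  →  pair(pair(0, 0), g(g(g(pair(a, a), pair(a, a)), a), a))   [R2 at 2.1.1.2]
5. pair(pair(0, 0), g(g(g(pair(a, a), pair(a, a)), a), a))  →  pair(pair(0, 0), g(g(pair(a, a), a), a))   [R6 at 2.1.1]
6. pair(pair(0, 0), g(g(pair(a, a), a), a))  →  pair(pair(0, 0), g(pair(a, a), a))   [R2 at 2.1]
7. pair(pair(0, 0), g(pair(a, a), a))  →  pair(pair(0, 0), pair(a, a))   [R2 at 2]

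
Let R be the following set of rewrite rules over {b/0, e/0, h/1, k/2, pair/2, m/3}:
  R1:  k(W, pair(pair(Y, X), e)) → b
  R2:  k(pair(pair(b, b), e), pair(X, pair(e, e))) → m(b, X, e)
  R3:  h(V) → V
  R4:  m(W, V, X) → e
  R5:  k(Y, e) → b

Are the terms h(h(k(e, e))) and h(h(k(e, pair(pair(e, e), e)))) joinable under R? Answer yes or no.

yes — NF(t₁) = b, NF(t₂) = b

Reduce t₁ = h(h(k(e, e))):
1. h(h(k(e, e)))  →  h(k(e, e))   [R3 at ε]
2. h(k(e, e))  →  k(e, e)   [R3 at ε]
3. k(e, e)  →  b   [R5 at ε]

Reduce t₂ = h(h(k(e, pair(pair(e, e), e)))):
1. h(h(k(e, pair(pair(e, e), e))))  →  h(k(e, pair(pair(e, e), e)))   [R3 at ε]
2. h(k(e, pair(pair(e, e), e)))  →  k(e, pair(pair(e, e), e))   [R3 at ε]
3. k(e, pair(pair(e, e), e))  →  b   [R1 at ε]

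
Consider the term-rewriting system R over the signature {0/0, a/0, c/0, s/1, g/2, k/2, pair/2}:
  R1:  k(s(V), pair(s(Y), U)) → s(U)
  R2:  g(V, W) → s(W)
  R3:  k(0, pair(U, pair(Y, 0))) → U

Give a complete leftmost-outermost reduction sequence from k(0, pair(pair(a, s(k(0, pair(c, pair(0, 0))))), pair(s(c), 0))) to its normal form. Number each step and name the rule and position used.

pair(a, s(c))

1. k(0, pair(pair(a, s(k(0, pair(c, pair(0, 0))))), pair(s(c), 0)))  →  pair(a, s(k(0, pair(c, pair(0, 0)))))   [R3 at ε]
2. pair(a, s(k(0, pair(c, pair(0, 0)))))  →  pair(a, s(c))   [R3 at 2.1]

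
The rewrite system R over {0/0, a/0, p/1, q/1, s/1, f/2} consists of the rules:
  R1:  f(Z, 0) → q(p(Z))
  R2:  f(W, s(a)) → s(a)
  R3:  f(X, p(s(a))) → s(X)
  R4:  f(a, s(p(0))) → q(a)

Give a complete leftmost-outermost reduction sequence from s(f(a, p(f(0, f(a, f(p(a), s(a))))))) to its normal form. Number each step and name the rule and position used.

s(s(a))

1. s(f(a, p(f(0, f(a, f(p(a), s(a)))))))  →  s(f(a, p(f(0, f(a, s(a))))))   [R2 at 1.2.1.2.2]
2. s(f(a, p(f(0, f(a, s(a))))))  →  s(f(a, p(f(0, s(a)))))   [R2 at 1.2.1.2]
3. s(f(a, p(f(0, s(a)))))  →  s(f(a, p(s(a))))   [R2 at 1.2.1]
4. s(f(a, p(s(a))))  →  s(s(a))   [R3 at 1]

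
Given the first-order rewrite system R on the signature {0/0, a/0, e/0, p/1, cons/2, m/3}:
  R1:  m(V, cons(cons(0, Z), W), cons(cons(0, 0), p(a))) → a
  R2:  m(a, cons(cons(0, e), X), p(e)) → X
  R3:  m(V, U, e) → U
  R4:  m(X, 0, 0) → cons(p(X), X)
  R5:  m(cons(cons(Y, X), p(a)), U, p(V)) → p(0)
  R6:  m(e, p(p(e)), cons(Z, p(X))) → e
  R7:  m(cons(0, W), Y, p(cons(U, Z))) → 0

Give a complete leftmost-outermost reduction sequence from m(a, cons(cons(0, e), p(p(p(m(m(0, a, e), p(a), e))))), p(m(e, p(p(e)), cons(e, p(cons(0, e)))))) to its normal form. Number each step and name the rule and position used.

p(p(p(p(a))))

1. m(a, cons(cons(0, e), p(p(p(m(m(0, a, e), p(a), e))))), p(m(e, p(p(e)), cons(e, p(cons(0, e))))))  →  m(a, cons(cons(0, e), p(p(p(p(a))))), p(m(e, p(p(e)), cons(e, p(cons(0, e))))))   [R3 at 2.2.1.1.1]
2. m(a, cons(cons(0, e), p(p(p(p(a))))), p(m(e, p(p(e)), cons(e, p(cons(0, e))))))  →  m(a, cons(cons(0, e), p(p(p(p(a))))), p(e))   [R6 at 3.1]
3. m(a, cons(cons(0, e), p(p(p(p(a))))), p(e))  →  p(p(p(p(a))))   [R2 at ε]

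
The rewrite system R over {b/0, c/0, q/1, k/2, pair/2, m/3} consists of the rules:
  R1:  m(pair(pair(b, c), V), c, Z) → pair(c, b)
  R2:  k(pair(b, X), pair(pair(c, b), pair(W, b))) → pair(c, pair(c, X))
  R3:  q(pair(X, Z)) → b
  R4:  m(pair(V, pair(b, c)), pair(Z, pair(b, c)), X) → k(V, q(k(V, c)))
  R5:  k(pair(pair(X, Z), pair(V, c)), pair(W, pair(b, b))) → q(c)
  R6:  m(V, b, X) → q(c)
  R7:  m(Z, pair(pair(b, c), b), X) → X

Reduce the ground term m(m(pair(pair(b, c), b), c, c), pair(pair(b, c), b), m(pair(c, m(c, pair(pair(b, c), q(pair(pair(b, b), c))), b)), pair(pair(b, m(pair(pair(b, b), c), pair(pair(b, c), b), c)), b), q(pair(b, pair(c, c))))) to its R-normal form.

1. m(m(pair(pair(b, c), b), c, c), pair(pair(b, c), b), m(pair(c, m(c, pair(pair(b, c), q(pair(pair(b, b), c))), b)), pair(pair(b, m(pair(pair(b, b), c), pair(pair(b, c), b), c)), b), q(pair(b, pair(c, c)))))  →  m(pair(c, m(c, pair(pair(b, c), q(pair(pair(b, b), c))), b)), pair(pair(b, m(pair(pair(b, b), c), pair(pair(b, c), b), c)), b), q(pair(b, pair(c, c))))   [R7 at ε]
2. m(pair(c, m(c, pair(pair(b, c), q(pair(pair(b, b), c))), b)), pair(pair(b, m(pair(pair(b, b), c), pair(pair(b, c), b), c)), b), q(pair(b, pair(c, c))))  →  m(pair(c, m(c, pair(pair(b, c), b), b)), pair(pair(b, m(pair(pair(b, b), c), pair(pair(b, c), b), c)), b), q(pair(b, pair(c, c))))   [R3 at 1.2.2.2]
3. m(pair(c, m(c, pair(pair(b, c), b), b)), pair(pair(b, m(pair(pair(b, b), c), pair(pair(b, c), b), c)), b), q(pair(b, pair(c, c))))  →  m(pair(c, b), pair(pair(b, m(pair(pair(b, b), c), pair(pair(b, c), b), c)), b), q(pair(b, pair(c, c))))   [R7 at 1.2]
4. m(pair(c, b), pair(pair(b, m(pair(pair(b, b), c), pair(pair(b, c), b), c)), b), q(pair(b, pair(c, c))))  →  m(pair(c, b), pair(pair(b, c), b), q(pair(b, pair(c, c))))   [R7 at 2.1.2]
5. m(pair(c, b), pair(pair(b, c), b), q(pair(b, pair(c, c))))  →  q(pair(b, pair(c, c)))   [R7 at ε]
6. q(pair(b, pair(c, c)))  →  b   [R3 at ε]

b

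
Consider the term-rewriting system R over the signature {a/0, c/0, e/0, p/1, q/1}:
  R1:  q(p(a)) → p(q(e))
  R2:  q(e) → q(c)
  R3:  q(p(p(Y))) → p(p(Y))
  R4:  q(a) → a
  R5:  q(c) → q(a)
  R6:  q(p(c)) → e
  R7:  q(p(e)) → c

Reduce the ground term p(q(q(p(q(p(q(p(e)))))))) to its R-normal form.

p(a)

1. p(q(q(p(q(p(q(p(e))))))))  →  p(q(q(p(q(p(c))))))   [R7 at 1.1.1.1.1.1]
2. p(q(q(p(q(p(c))))))  →  p(q(q(p(e))))   [R6 at 1.1.1.1]
3. p(q(q(p(e))))  →  p(q(c))   [R7 at 1.1]
4. p(q(c))  →  p(q(a))   [R5 at 1]
5. p(q(a))  →  p(a)   [R4 at 1]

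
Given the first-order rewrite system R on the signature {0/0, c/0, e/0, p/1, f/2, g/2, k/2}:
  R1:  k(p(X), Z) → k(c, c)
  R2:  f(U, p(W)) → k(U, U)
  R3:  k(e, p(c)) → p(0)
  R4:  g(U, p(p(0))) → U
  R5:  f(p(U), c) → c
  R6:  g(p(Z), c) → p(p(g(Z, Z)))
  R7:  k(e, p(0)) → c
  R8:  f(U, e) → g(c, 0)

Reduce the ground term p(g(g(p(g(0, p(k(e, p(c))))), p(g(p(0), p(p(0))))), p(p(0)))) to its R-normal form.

p(p(0))

1. p(g(g(p(g(0, p(k(e, p(c))))), p(g(p(0), p(p(0))))), p(p(0))))  →  p(g(p(g(0, p(k(e, p(c))))), p(g(p(0), p(p(0))))))   [R4 at 1]
2. p(g(p(g(0, p(k(e, p(c))))), p(g(p(0), p(p(0))))))  →  p(g(p(g(0, p(p(0)))), p(g(p(0), p(p(0))))))   [R3 at 1.1.1.2.1]
3. p(g(p(g(0, p(p(0)))), p(g(p(0), p(p(0))))))  →  p(g(p(0), p(g(p(0), p(p(0))))))   [R4 at 1.1.1]
4. p(g(p(0), p(g(p(0), p(p(0))))))  →  p(g(p(0), p(p(0))))   [R4 at 1.2.1]
5. p(g(p(0), p(p(0))))  →  p(p(0))   [R4 at 1]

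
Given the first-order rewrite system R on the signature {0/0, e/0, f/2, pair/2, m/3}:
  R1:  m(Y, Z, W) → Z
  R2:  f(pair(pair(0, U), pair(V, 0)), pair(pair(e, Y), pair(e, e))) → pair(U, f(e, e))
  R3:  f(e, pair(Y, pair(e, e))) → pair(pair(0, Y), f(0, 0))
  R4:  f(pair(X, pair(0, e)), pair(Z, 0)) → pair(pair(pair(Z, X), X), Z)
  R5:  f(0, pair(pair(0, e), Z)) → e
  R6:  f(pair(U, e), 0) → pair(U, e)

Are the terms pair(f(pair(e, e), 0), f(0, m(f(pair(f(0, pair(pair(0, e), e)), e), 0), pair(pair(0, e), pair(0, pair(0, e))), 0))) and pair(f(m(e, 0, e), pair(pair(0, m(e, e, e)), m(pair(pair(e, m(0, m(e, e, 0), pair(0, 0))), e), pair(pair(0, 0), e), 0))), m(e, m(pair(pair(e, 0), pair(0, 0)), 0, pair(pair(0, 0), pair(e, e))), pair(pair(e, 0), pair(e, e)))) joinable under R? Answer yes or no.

Reduce t₁ = pair(f(pair(e, e), 0), f(0, m(f(pair(f(0, pair(pair(0, e), e)), e), 0), pair(pair(0, e), pair(0, pair(0, e))), 0))):
1. pair(f(pair(e, e), 0), f(0, m(f(pair(f(0, pair(pair(0, e), e)), e), 0), pair(pair(0, e), pair(0, pair(0, e))), 0)))  →  pair(pair(e, e), f(0, m(f(pair(f(0, pair(pair(0, e), e)), e), 0), pair(pair(0, e), pair(0, pair(0, e))), 0)))   [R6 at 1]
2. pair(pair(e, e), f(0, m(f(pair(f(0, pair(pair(0, e), e)), e), 0), pair(pair(0, e), pair(0, pair(0, e))), 0)))  →  pair(pair(e, e), f(0, pair(pair(0, e), pair(0, pair(0, e)))))   [R1 at 2.2]
3. pair(pair(e, e), f(0, pair(pair(0, e), pair(0, pair(0, e)))))  →  pair(pair(e, e), e)   [R5 at 2]

Reduce t₂ = pair(f(m(e, 0, e), pair(pair(0, m(e, e, e)), m(pair(pair(e, m(0, m(e, e, 0), pair(0, 0))), e), pair(pair(0, 0), e), 0))), m(e, m(pair(pair(e, 0), pair(0, 0)), 0, pair(pair(0, 0), pair(e, e))), pair(pair(e, 0), pair(e, e)))):
1. pair(f(m(e, 0, e), pair(pair(0, m(e, e, e)), m(pair(pair(e, m(0, m(e, e, 0), pair(0, 0))), e), pair(pair(0, 0), e), 0))), m(e, m(pair(pair(e, 0), pair(0, 0)), 0, pair(pair(0, 0), pair(e, e))), pair(pair(e, 0), pair(e, e))))  →  pair(f(0, pair(pair(0, m(e, e, e)), m(pair(pair(e, m(0, m(e, e, 0), pair(0, 0))), e), pair(pair(0, 0), e), 0))), m(e, m(pair(pair(e, 0), pair(0, 0)), 0, pair(pair(0, 0), pair(e, e))), pair(pair(e, 0), pair(e, e))))   [R1 at 1.1]
2. pair(f(0, pair(pair(0, m(e, e, e)), m(pair(pair(e, m(0, m(e, e, 0), pair(0, 0))), e), pair(pair(0, 0), e), 0))), m(e, m(pair(pair(e, 0), pair(0, 0)), 0, pair(pair(0, 0), pair(e, e))), pair(pair(e, 0), pair(e, e))))  →  pair(f(0, pair(pair(0, e), m(pair(pair(e, m(0, m(e, e, 0), pair(0, 0))), e), pair(pair(0, 0), e), 0))), m(e, m(pair(pair(e, 0), pair(0, 0)), 0, pair(pair(0, 0), pair(e, e))), pair(pair(e, 0), pair(e, e))))   [R1 at 1.2.1.2]
3. pair(f(0, pair(pair(0, e), m(pair(pair(e, m(0, m(e, e, 0), pair(0, 0))), e), pair(pair(0, 0), e), 0))), m(e, m(pair(pair(e, 0), pair(0, 0)), 0, pair(pair(0, 0), pair(e, e))), pair(pair(e, 0), pair(e, e))))  →  pair(e, m(e, m(pair(pair(e, 0), pair(0, 0)), 0, pair(pair(0, 0), pair(e, e))), pair(pair(e, 0), pair(e, e))))   [R5 at 1]
4. pair(e, m(e, m(pair(pair(e, 0), pair(0, 0)), 0, pair(pair(0, 0), pair(e, e))), pair(pair(e, 0), pair(e, e))))  →  pair(e, m(pair(pair(e, 0), pair(0, 0)), 0, pair(pair(0, 0), pair(e, e))))   [R1 at 2]
5. pair(e, m(pair(pair(e, 0), pair(0, 0)), 0, pair(pair(0, 0), pair(e, e))))  →  pair(e, 0)   [R1 at 2]

no — NF(t₁) = pair(pair(e, e), e), NF(t₂) = pair(e, 0)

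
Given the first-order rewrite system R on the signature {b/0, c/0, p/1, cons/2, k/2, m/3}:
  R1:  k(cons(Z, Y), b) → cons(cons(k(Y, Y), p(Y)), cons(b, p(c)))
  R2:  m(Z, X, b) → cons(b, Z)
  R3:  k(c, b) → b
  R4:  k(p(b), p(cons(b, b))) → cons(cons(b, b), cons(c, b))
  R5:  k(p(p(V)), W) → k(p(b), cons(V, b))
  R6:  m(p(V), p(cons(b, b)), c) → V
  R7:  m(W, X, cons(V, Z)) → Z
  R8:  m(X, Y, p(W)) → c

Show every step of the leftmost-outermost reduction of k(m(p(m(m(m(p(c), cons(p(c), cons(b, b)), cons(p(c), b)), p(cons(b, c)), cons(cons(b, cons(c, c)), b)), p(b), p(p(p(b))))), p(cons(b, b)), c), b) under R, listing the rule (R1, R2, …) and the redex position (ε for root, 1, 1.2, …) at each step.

1. k(m(p(m(m(m(p(c), cons(p(c), cons(b, b)), cons(p(c), b)), p(cons(b, c)), cons(cons(b, cons(c, c)), b)), p(b), p(p(p(b))))), p(cons(b, b)), c), b)  →  k(m(m(m(p(c), cons(p(c), cons(b, b)), cons(p(c), b)), p(cons(b, c)), cons(cons(b, cons(c, c)), b)), p(b), p(p(p(b)))), b)   [R6 at 1]
2. k(m(m(m(p(c), cons(p(c), cons(b, b)), cons(p(c), b)), p(cons(b, c)), cons(cons(b, cons(c, c)), b)), p(b), p(p(p(b)))), b)  →  k(c, b)   [R8 at 1]
3. k(c, b)  →  b   [R3 at ε]

b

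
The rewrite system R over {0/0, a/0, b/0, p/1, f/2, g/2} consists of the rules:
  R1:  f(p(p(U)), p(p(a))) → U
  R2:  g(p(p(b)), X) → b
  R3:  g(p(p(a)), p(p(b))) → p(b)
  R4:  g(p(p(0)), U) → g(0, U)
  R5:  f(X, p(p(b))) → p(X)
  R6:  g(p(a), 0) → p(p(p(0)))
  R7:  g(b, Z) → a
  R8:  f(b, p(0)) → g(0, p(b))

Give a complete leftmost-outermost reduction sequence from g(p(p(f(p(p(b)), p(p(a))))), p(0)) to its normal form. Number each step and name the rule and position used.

1. g(p(p(f(p(p(b)), p(p(a))))), p(0))  →  g(p(p(b)), p(0))   [R1 at 1.1.1]
2. g(p(p(b)), p(0))  →  b   [R2 at ε]

b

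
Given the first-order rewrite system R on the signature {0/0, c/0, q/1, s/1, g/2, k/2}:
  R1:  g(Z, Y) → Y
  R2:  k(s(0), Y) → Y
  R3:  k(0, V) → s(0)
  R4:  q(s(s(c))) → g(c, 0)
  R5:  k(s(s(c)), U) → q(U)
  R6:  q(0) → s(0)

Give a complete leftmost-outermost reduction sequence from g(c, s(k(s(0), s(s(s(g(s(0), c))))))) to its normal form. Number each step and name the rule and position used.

s(s(s(s(c))))

1. g(c, s(k(s(0), s(s(s(g(s(0), c)))))))  →  s(k(s(0), s(s(s(g(s(0), c))))))   [R1 at ε]
2. s(k(s(0), s(s(s(g(s(0), c))))))  →  s(s(s(s(g(s(0), c)))))   [R2 at 1]
3. s(s(s(s(g(s(0), c)))))  →  s(s(s(s(c))))   [R1 at 1.1.1.1]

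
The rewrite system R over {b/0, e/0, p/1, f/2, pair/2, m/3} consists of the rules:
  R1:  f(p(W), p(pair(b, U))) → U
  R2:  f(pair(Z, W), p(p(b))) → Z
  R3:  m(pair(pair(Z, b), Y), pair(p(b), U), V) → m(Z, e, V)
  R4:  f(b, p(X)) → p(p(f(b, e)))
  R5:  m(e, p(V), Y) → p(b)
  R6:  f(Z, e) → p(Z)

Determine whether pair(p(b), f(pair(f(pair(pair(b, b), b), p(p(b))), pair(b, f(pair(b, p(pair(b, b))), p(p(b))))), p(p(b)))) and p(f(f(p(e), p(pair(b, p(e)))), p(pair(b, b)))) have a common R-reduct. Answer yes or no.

no — NF(t₁) = pair(p(b), pair(b, b)), NF(t₂) = p(b)

Reduce t₁ = pair(p(b), f(pair(f(pair(pair(b, b), b), p(p(b))), pair(b, f(pair(b, p(pair(b, b))), p(p(b))))), p(p(b)))):
1. pair(p(b), f(pair(f(pair(pair(b, b), b), p(p(b))), pair(b, f(pair(b, p(pair(b, b))), p(p(b))))), p(p(b))))  →  pair(p(b), f(pair(pair(b, b), b), p(p(b))))   [R2 at 2]
2. pair(p(b), f(pair(pair(b, b), b), p(p(b))))  →  pair(p(b), pair(b, b))   [R2 at 2]

Reduce t₂ = p(f(f(p(e), p(pair(b, p(e)))), p(pair(b, b)))):
1. p(f(f(p(e), p(pair(b, p(e)))), p(pair(b, b))))  →  p(f(p(e), p(pair(b, b))))   [R1 at 1.1]
2. p(f(p(e), p(pair(b, b))))  →  p(b)   [R1 at 1]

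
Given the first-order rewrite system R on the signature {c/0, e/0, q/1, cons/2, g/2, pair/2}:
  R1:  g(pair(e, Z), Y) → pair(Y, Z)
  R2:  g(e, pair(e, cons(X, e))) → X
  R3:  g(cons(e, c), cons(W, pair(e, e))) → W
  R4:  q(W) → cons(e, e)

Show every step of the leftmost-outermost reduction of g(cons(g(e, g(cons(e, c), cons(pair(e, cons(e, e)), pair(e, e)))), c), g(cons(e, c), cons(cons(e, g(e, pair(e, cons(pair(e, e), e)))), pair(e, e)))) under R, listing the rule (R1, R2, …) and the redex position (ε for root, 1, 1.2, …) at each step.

1. g(cons(g(e, g(cons(e, c), cons(pair(e, cons(e, e)), pair(e, e)))), c), g(cons(e, c), cons(cons(e, g(e, pair(e, cons(pair(e, e), e)))), pair(e, e))))  →  g(cons(g(e, pair(e, cons(e, e))), c), g(cons(e, c), cons(cons(e, g(e, pair(e, cons(pair(e, e), e)))), pair(e, e))))   [R3 at 1.1.2]
2. g(cons(g(e, pair(e, cons(e, e))), c), g(cons(e, c), cons(cons(e, g(e, pair(e, cons(pair(e, e), e)))), pair(e, e))))  →  g(cons(e, c), g(cons(e, c), cons(cons(e, g(e, pair(e, cons(pair(e, e), e)))), pair(e, e))))   [R2 at 1.1]
3. g(cons(e, c), g(cons(e, c), cons(cons(e, g(e, pair(e, cons(pair(e, e), e)))), pair(e, e))))  →  g(cons(e, c), cons(e, g(e, pair(e, cons(pair(e, e), e)))))   [R3 at 2]
4. g(cons(e, c), cons(e, g(e, pair(e, cons(pair(e, e), e)))))  →  g(cons(e, c), cons(e, pair(e, e)))   [R2 at 2.2]
5. g(cons(e, c), cons(e, pair(e, e)))  →  e   [R3 at ε]

e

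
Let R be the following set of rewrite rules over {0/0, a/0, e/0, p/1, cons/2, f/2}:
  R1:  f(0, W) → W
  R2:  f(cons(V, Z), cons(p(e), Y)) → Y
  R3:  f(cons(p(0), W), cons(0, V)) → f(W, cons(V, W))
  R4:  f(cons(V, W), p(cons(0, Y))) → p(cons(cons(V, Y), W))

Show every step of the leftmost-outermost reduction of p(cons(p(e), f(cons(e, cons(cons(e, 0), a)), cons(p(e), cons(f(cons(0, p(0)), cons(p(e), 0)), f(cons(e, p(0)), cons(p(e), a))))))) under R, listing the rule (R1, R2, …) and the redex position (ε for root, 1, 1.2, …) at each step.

1. p(cons(p(e), f(cons(e, cons(cons(e, 0), a)), cons(p(e), cons(f(cons(0, p(0)), cons(p(e), 0)), f(cons(e, p(0)), cons(p(e), a)))))))  →  p(cons(p(e), cons(f(cons(0, p(0)), cons(p(e), 0)), f(cons(e, p(0)), cons(p(e), a)))))   [R2 at 1.2]
2. p(cons(p(e), cons(f(cons(0, p(0)), cons(p(e), 0)), f(cons(e, p(0)), cons(p(e), a)))))  →  p(cons(p(e), cons(0, f(cons(e, p(0)), cons(p(e), a)))))   [R2 at 1.2.1]
3. p(cons(p(e), cons(0, f(cons(e, p(0)), cons(p(e), a)))))  →  p(cons(p(e), cons(0, a)))   [R2 at 1.2.2]

p(cons(p(e), cons(0, a)))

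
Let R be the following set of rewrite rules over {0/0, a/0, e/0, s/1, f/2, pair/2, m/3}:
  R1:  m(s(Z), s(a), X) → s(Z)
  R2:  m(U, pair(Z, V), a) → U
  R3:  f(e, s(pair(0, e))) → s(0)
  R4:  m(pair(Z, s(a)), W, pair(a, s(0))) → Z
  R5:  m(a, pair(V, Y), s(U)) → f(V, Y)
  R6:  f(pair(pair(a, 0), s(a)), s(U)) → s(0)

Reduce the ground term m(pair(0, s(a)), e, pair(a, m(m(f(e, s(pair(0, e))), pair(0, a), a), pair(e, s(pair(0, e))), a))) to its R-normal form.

1. m(pair(0, s(a)), e, pair(a, m(m(f(e, s(pair(0, e))), pair(0, a), a), pair(e, s(pair(0, e))), a)))  →  m(pair(0, s(a)), e, pair(a, m(f(e, s(pair(0, e))), pair(0, a), a)))   [R2 at 3.2]
2. m(pair(0, s(a)), e, pair(a, m(f(e, s(pair(0, e))), pair(0, a), a)))  →  m(pair(0, s(a)), e, pair(a, f(e, s(pair(0, e)))))   [R2 at 3.2]
3. m(pair(0, s(a)), e, pair(a, f(e, s(pair(0, e)))))  →  m(pair(0, s(a)), e, pair(a, s(0)))   [R3 at 3.2]
4. m(pair(0, s(a)), e, pair(a, s(0)))  →  0   [R4 at ε]

0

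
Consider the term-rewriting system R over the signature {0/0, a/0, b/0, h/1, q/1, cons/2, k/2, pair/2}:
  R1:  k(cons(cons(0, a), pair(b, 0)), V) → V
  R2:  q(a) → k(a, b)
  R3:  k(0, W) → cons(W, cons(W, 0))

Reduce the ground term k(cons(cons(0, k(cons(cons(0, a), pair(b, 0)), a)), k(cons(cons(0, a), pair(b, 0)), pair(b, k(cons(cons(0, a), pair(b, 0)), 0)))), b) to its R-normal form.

b

1. k(cons(cons(0, k(cons(cons(0, a), pair(b, 0)), a)), k(cons(cons(0, a), pair(b, 0)), pair(b, k(cons(cons(0, a), pair(b, 0)), 0)))), b)  →  k(cons(cons(0, a), k(cons(cons(0, a), pair(b, 0)), pair(b, k(cons(cons(0, a), pair(b, 0)), 0)))), b)   [R1 at 1.1.2]
2. k(cons(cons(0, a), k(cons(cons(0, a), pair(b, 0)), pair(b, k(cons(cons(0, a), pair(b, 0)), 0)))), b)  →  k(cons(cons(0, a), pair(b, k(cons(cons(0, a), pair(b, 0)), 0))), b)   [R1 at 1.2]
3. k(cons(cons(0, a), pair(b, k(cons(cons(0, a), pair(b, 0)), 0))), b)  →  k(cons(cons(0, a), pair(b, 0)), b)   [R1 at 1.2.2]
4. k(cons(cons(0, a), pair(b, 0)), b)  →  b   [R1 at ε]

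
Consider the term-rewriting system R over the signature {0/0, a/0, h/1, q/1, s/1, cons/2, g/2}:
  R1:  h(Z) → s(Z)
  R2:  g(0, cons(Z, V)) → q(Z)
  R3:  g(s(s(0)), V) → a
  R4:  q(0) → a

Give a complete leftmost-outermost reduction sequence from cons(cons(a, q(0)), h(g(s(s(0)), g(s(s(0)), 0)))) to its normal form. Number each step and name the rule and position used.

cons(cons(a, a), s(a))

1. cons(cons(a, q(0)), h(g(s(s(0)), g(s(s(0)), 0))))  →  cons(cons(a, a), h(g(s(s(0)), g(s(s(0)), 0))))   [R4 at 1.2]
2. cons(cons(a, a), h(g(s(s(0)), g(s(s(0)), 0))))  →  cons(cons(a, a), s(g(s(s(0)), g(s(s(0)), 0))))   [R1 at 2]
3. cons(cons(a, a), s(g(s(s(0)), g(s(s(0)), 0))))  →  cons(cons(a, a), s(a))   [R3 at 2.1]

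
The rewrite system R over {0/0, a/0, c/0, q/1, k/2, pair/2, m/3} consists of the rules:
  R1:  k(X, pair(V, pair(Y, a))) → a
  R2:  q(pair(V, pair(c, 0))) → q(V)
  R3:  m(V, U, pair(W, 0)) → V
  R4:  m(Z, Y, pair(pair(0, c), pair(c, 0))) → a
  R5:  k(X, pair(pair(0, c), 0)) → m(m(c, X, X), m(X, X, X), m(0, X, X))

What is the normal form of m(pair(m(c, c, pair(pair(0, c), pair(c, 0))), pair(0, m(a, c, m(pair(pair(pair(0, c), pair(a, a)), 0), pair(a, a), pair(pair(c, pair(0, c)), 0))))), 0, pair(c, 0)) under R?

pair(a, pair(0, a))

1. m(pair(m(c, c, pair(pair(0, c), pair(c, 0))), pair(0, m(a, c, m(pair(pair(pair(0, c), pair(a, a)), 0), pair(a, a), pair(pair(c, pair(0, c)), 0))))), 0, pair(c, 0))  →  pair(m(c, c, pair(pair(0, c), pair(c, 0))), pair(0, m(a, c, m(pair(pair(pair(0, c), pair(a, a)), 0), pair(a, a), pair(pair(c, pair(0, c)), 0)))))   [R3 at ε]
2. pair(m(c, c, pair(pair(0, c), pair(c, 0))), pair(0, m(a, c, m(pair(pair(pair(0, c), pair(a, a)), 0), pair(a, a), pair(pair(c, pair(0, c)), 0)))))  →  pair(a, pair(0, m(a, c, m(pair(pair(pair(0, c), pair(a, a)), 0), pair(a, a), pair(pair(c, pair(0, c)), 0)))))   [R4 at 1]
3. pair(a, pair(0, m(a, c, m(pair(pair(pair(0, c), pair(a, a)), 0), pair(a, a), pair(pair(c, pair(0, c)), 0)))))  →  pair(a, pair(0, m(a, c, pair(pair(pair(0, c), pair(a, a)), 0))))   [R3 at 2.2.3]
4. pair(a, pair(0, m(a, c, pair(pair(pair(0, c), pair(a, a)), 0))))  →  pair(a, pair(0, a))   [R3 at 2.2]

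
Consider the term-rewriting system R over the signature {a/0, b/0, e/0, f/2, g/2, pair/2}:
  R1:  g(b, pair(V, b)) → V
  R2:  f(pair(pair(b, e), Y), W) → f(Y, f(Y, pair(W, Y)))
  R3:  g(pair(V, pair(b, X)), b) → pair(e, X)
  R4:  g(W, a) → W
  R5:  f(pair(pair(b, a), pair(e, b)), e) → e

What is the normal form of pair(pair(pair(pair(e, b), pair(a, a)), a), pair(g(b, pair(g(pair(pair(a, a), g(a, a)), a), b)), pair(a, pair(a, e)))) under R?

1. pair(pair(pair(pair(e, b), pair(a, a)), a), pair(g(b, pair(g(pair(pair(a, a), g(a, a)), a), b)), pair(a, pair(a, e))))  →  pair(pair(pair(pair(e, b), pair(a, a)), a), pair(g(pair(pair(a, a), g(a, a)), a), pair(a, pair(a, e))))   [R1 at 2.1]
2. pair(pair(pair(pair(e, b), pair(a, a)), a), pair(g(pair(pair(a, a), g(a, a)), a), pair(a, pair(a, e))))  →  pair(pair(pair(pair(e, b), pair(a, a)), a), pair(pair(pair(a, a), g(a, a)), pair(a, pair(a, e))))   [R4 at 2.1]
3. pair(pair(pair(pair(e, b), pair(a, a)), a), pair(pair(pair(a, a), g(a, a)), pair(a, pair(a, e))))  →  pair(pair(pair(pair(e, b), pair(a, a)), a), pair(pair(pair(a, a), a), pair(a, pair(a, e))))   [R4 at 2.1.2]

pair(pair(pair(pair(e, b), pair(a, a)), a), pair(pair(pair(a, a), a), pair(a, pair(a, e))))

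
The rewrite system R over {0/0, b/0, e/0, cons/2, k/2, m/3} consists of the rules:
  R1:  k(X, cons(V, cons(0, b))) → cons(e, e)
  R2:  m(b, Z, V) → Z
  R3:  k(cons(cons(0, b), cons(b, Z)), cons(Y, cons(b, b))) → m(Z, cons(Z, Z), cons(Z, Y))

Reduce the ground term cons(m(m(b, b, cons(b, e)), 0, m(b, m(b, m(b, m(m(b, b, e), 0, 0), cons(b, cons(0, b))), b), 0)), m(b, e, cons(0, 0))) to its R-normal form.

cons(0, e)

1. cons(m(m(b, b, cons(b, e)), 0, m(b, m(b, m(b, m(m(b, b, e), 0, 0), cons(b, cons(0, b))), b), 0)), m(b, e, cons(0, 0)))  →  cons(m(b, 0, m(b, m(b, m(b, m(m(b, b, e), 0, 0), cons(b, cons(0, b))), b), 0)), m(b, e, cons(0, 0)))   [R2 at 1.1]
2. cons(m(b, 0, m(b, m(b, m(b, m(m(b, b, e), 0, 0), cons(b, cons(0, b))), b), 0)), m(b, e, cons(0, 0)))  →  cons(0, m(b, e, cons(0, 0)))   [R2 at 1]
3. cons(0, m(b, e, cons(0, 0)))  →  cons(0, e)   [R2 at 2]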